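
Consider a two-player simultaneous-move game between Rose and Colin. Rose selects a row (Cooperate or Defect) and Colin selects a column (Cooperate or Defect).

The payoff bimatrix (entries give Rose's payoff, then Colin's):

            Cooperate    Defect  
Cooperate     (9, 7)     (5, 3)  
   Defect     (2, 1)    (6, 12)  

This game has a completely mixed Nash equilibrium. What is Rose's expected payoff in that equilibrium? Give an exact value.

11/2

First find y, the probability Colin plays Cooperate, from Rose's indifference between Cooperate and Defect: 9y + 5(1−y) = 2y + 6(1−y), giving y = 1/8.
Since Rose is indifferent in equilibrium, Rose's expected payoff equals the payoff from either row against (1/8, 7/8). Using Cooperate: 9(1/8) + 5(7/8) = 11/2.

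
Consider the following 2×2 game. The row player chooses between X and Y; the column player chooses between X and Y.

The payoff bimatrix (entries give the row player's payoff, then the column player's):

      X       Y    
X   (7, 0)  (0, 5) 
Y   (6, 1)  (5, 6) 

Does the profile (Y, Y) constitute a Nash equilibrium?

Yes

At (Y, Y), the row player earns 5; switching to X would give 0, so the row player has no profitable deviation.
The column player earns 6; switching to X would give 1, so the column player has no profitable deviation.
Neither player can gain by a unilateral deviation, so this profile is a Nash equilibrium.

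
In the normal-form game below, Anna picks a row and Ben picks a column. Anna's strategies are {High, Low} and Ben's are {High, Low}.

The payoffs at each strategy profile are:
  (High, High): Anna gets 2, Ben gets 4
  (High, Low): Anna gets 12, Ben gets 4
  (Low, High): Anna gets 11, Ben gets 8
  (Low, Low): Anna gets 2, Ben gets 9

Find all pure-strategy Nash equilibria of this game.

(High, Low)

(High, High): Anna prefers Low (11 > 2) — not an equilibrium.
(High, Low): Anna gets 12 ≥ 2 from Low, and Ben gets 4 ≥ 4 from High — Nash equilibrium.
(Low, High): Ben prefers Low (9 > 8) — not an equilibrium.
(Low, Low): Anna prefers High (12 > 2) — not an equilibrium.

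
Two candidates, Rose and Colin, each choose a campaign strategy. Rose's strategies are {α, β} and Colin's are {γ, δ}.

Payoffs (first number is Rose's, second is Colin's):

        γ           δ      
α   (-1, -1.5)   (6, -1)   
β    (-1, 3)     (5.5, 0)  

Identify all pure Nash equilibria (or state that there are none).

(α, δ) and (β, γ)

(α, γ): Colin prefers δ (-1 > -1.5) — not an equilibrium.
(α, δ): Rose gets 6 ≥ 5.5 from β, and Colin gets -1 ≥ -1.5 from γ — Nash equilibrium.
(β, γ): Rose gets -1 ≥ -1 from α, and Colin gets 3 ≥ 0 from δ — Nash equilibrium.
(β, δ): Rose prefers α (6 > 5.5); Colin prefers γ (3 > 0) — not an equilibrium.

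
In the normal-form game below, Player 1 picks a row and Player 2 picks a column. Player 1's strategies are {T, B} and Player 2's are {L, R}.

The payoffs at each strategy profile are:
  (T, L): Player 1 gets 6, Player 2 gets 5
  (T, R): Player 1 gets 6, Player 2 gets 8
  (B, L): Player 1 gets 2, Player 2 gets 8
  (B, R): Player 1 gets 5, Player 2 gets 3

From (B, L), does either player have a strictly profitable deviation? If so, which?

Player 1 at (B, L) earns 2; deviating to T yields 6 — a strict improvement.
Player 2 earns 8; deviating to R yields 3 — not better.
Only Player 1 has a strictly profitable deviation.

Player 1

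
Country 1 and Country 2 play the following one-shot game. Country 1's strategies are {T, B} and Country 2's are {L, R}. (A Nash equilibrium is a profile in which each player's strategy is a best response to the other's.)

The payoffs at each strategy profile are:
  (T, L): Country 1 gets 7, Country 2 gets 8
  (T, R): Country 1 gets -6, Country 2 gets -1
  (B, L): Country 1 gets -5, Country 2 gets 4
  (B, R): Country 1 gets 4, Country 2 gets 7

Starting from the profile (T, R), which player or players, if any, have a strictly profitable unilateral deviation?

Country 1 at (T, R) earns -6; deviating to B yields 4 — a strict improvement.
Country 2 earns -1; deviating to L yields 8 — a strict improvement.
Both Country 1 and Country 2 have strictly profitable deviations.

Both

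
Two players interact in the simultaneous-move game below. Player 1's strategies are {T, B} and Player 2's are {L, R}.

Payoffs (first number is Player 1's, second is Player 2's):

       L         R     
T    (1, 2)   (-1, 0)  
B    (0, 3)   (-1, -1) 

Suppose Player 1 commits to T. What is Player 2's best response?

Against T, Player 2 earns 2 from L and 0 from R.
So L is the best response.

L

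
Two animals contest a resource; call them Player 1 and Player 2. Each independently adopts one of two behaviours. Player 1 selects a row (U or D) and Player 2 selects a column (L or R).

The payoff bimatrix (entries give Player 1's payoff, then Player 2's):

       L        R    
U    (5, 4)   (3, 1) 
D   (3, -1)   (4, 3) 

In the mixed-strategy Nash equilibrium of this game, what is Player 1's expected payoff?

11/3

First find q, the probability Player 2 plays L, from Player 1's indifference between U and D: 5q + 3(1−q) = 3q + 4(1−q), giving q = 1/3.
Since Player 1 is indifferent in equilibrium, Player 1's expected payoff equals the payoff from either row against (1/3, 2/3). Using U: 5(1/3) + 3(2/3) = 11/3.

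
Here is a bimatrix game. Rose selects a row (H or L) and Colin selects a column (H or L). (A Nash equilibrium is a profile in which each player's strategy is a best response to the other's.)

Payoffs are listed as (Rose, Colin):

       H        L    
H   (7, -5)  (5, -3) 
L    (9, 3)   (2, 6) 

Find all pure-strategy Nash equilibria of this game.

(H, H): Rose prefers L (9 > 7); Colin prefers L (-3 > -5) — not an equilibrium.
(H, L): Rose gets 5 ≥ 2 from L, and Colin gets -3 ≥ -5 from H — Nash equilibrium.
(L, H): Colin prefers L (6 > 3) — not an equilibrium.
(L, L): Rose prefers H (5 > 2) — not an equilibrium.

(H, L)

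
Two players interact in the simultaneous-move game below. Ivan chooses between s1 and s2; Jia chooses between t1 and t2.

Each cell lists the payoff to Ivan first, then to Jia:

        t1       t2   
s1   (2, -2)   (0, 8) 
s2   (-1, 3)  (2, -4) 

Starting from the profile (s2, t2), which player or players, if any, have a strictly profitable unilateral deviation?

Jia

Ivan at (s2, t2) earns 2; deviating to s1 yields 0 — not better.
Jia earns -4; deviating to t1 yields 3 — a strict improvement.
Only Jia has a strictly profitable deviation.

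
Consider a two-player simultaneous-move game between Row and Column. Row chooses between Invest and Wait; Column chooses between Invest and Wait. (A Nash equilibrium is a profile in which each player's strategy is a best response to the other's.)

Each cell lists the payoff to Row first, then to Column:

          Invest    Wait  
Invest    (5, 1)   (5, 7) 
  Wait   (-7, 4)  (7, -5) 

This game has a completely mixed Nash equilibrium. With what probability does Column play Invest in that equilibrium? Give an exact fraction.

1/7

Let c be the probability that Column plays Invest. In a completely mixed equilibrium, Row must be indifferent between Invest and Wait.
Row's expected payoff from Invest is 5c + 5(1−c); from Wait it is −7c + 7(1−c).
Setting these equal: 5 = −14c + 7, so c = 1/7.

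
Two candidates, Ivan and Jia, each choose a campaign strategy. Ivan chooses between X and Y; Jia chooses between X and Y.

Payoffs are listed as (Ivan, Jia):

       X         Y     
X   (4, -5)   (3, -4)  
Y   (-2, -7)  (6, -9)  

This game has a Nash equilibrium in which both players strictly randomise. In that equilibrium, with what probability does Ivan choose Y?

1/3

Let p be the probability that Ivan plays X. In a completely mixed equilibrium, Jia must be indifferent between X and Y.
Jia's expected payoff from X is −5p − 7(1−p); from Y it is −4p − 9(1−p).
Setting these equal: 2p − 7 = 5p − 9, so p = 2/3.
Therefore Ivan plays Y with probability 1 − 2/3 = 1/3.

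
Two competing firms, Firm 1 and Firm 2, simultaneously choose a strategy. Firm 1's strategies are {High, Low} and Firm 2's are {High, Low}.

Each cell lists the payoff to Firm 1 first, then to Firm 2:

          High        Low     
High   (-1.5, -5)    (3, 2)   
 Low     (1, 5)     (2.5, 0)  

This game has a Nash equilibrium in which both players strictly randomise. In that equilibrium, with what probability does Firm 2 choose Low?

5/6

Let c be the probability that Firm 2 plays High. In a completely mixed equilibrium, Firm 1 must be indifferent between High and Low.
Firm 1's expected payoff from High is −1.5c + 3(1−c); from Low it is c + 2.5(1−c).
Setting these equal: −4.5c + 3 = −1.5c + 2.5, so c = 1/6.
Therefore Firm 2 plays Low with probability 1 − 1/6 = 5/6.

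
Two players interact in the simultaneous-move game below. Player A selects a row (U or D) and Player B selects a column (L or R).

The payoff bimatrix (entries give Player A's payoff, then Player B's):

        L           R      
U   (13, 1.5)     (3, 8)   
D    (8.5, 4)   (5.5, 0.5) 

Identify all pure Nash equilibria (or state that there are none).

none

(U, L): Player B prefers R (8 > 1.5) — not an equilibrium.
(U, R): Player A prefers D (5.5 > 3) — not an equilibrium.
(D, L): Player A prefers U (13 > 8.5) — not an equilibrium.
(D, R): Player B prefers L (4 > 0.5) — not an equilibrium.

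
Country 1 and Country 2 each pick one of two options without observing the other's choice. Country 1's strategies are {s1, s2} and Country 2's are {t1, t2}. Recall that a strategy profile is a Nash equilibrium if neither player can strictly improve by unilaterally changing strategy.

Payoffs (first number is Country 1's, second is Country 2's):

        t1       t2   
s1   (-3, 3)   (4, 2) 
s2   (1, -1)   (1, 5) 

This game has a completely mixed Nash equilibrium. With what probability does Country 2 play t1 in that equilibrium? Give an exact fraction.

Let y be the probability that Country 2 plays t1. In a completely mixed equilibrium, Country 1 must be indifferent between s1 and s2.
Country 1's expected payoff from s1 is −3y + 4(1−y); from s2 it is y + (1−y).
Setting these equal: −7y + 4 = 1, so y = 3/7.

3/7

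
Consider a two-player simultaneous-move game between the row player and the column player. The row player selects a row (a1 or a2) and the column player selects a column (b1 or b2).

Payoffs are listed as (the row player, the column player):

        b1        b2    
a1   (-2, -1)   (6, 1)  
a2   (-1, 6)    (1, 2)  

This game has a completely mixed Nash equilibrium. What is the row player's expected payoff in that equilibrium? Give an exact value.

-2/3

First find y, the probability the column player plays b1, from the row player's indifference between a1 and a2: −2y + 6(1−y) = −y + (1−y), giving y = 5/6.
Since the row player is indifferent in equilibrium, the row player's expected payoff equals the payoff from either row against (5/6, 1/6). Using a1: −2(5/6) + 6(1/6) = -2/3.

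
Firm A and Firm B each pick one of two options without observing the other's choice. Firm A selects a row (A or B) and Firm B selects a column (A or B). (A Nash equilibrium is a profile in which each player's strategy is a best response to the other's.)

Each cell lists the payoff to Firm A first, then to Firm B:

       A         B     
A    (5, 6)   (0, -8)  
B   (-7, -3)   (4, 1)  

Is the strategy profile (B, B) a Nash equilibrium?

Yes

At (B, B), Firm A earns 4; switching to A would give 0, so Firm A has no profitable deviation.
Firm B earns 1; switching to A would give -3, so Firm B has no profitable deviation.
Neither player can gain by a unilateral deviation, so this profile is a Nash equilibrium.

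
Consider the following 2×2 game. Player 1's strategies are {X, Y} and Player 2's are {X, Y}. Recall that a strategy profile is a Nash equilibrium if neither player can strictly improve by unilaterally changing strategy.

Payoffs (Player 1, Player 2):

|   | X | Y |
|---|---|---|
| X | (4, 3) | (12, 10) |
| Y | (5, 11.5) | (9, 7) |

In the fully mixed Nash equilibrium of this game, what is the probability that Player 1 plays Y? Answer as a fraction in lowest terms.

Let p be the probability that Player 1 plays X. In a completely mixed equilibrium, Player 2 must be indifferent between X and Y.
Player 2's expected payoff from X is 3p + 11.5(1−p); from Y it is 10p + 7(1−p).
Setting these equal: −8.5p + 11.5 = 3p + 7, so p = 9/23.
Therefore Player 1 plays Y with probability 1 − 9/23 = 14/23.

14/23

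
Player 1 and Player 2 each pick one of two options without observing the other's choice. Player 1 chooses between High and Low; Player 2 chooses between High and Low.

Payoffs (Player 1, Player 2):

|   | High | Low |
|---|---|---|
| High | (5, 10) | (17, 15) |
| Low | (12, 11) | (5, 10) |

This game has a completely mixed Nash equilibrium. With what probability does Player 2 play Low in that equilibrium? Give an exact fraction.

7/19

Let q be the probability that Player 2 plays High. In a completely mixed equilibrium, Player 1 must be indifferent between High and Low.
Player 1's expected payoff from High is 5q + 17(1−q); from Low it is 12q + 5(1−q).
Setting these equal: −12q + 17 = 7q + 5, so q = 12/19.
Therefore Player 2 plays Low with probability 1 − 12/19 = 7/19.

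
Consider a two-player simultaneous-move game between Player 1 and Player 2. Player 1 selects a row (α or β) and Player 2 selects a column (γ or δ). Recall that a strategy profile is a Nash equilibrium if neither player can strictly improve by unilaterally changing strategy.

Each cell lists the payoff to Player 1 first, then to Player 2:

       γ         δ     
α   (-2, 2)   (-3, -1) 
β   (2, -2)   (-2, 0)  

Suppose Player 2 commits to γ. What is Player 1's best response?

β

Against γ, Player 1 earns -2 from α and 2 from β.
So β is the best response.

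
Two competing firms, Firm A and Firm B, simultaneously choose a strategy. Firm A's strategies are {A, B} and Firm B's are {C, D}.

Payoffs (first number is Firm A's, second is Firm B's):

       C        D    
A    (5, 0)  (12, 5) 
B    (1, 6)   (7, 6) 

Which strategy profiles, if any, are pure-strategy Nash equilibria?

(A, C): Firm B prefers D (5 > 0) — not an equilibrium.
(A, D): Firm A gets 12 ≥ 7 from B, and Firm B gets 5 ≥ 0 from C — Nash equilibrium.
(B, C): Firm A prefers A (5 > 1) — not an equilibrium.
(B, D): Firm A prefers A (12 > 7) — not an equilibrium.

(A, D)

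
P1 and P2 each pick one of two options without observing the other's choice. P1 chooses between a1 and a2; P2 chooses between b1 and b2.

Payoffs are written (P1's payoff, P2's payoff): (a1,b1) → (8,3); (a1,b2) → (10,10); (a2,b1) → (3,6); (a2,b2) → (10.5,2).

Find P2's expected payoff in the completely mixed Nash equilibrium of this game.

First find x, the probability P1 plays a1, from P2's indifference between b1 and b2: 3x + 6(1−x) = 10x + 2(1−x), giving x = 4/11.
Since P2 is indifferent in equilibrium, P2's expected payoff equals the payoff from either column against (4/11, 7/11). Using b1: 3(4/11) + 6(7/11) = 54/11.

54/11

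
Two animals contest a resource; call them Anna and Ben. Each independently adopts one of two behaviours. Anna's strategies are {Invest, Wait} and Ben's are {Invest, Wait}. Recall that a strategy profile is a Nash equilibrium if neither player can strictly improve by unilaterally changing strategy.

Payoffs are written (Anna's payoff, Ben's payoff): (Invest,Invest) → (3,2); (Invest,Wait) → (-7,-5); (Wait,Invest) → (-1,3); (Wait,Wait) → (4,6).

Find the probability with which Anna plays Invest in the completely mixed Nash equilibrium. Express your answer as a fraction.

Let r be the probability that Anna plays Invest. In a completely mixed equilibrium, Ben must be indifferent between Invest and Wait.
Ben's expected payoff from Invest is 2r + 3(1−r); from Wait it is −5r + 6(1−r).
Setting these equal: −r + 3 = −11r + 6, so r = 3/10.

3/10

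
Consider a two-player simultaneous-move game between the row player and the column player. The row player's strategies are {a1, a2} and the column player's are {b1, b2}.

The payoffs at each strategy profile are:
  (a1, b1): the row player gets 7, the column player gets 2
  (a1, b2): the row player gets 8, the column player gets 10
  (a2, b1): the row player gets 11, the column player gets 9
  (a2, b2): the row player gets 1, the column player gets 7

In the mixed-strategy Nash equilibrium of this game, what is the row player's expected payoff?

First find y, the probability the column player plays b1, from the row player's indifference between a1 and a2: 7y + 8(1−y) = 11y + (1−y), giving y = 7/11.
Since the row player is indifferent in equilibrium, the row player's expected payoff equals the payoff from either row against (7/11, 4/11). Using a1: 7(7/11) + 8(4/11) = 81/11.

81/11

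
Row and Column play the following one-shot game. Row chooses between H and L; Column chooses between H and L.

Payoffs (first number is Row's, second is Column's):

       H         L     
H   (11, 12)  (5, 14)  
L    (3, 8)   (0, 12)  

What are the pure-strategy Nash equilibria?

(H, H): Column prefers L (14 > 12) — not an equilibrium.
(H, L): Row gets 5 ≥ 0 from L, and Column gets 14 ≥ 12 from H — Nash equilibrium.
(L, H): Row prefers H (11 > 3); Column prefers L (12 > 8) — not an equilibrium.
(L, L): Row prefers H (5 > 0) — not an equilibrium.

(H, L)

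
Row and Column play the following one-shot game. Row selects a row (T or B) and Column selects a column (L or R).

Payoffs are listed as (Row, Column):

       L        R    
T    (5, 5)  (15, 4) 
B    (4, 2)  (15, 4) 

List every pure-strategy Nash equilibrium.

(T, L): Row gets 5 ≥ 4 from B, and Column gets 5 ≥ 4 from R — Nash equilibrium.
(T, R): Column prefers L (5 > 4) — not an equilibrium.
(B, L): Row prefers T (5 > 4); Column prefers R (4 > 2) — not an equilibrium.
(B, R): Row gets 15 ≥ 15 from T, and Column gets 4 ≥ 2 from L — Nash equilibrium.

(T, L) and (B, R)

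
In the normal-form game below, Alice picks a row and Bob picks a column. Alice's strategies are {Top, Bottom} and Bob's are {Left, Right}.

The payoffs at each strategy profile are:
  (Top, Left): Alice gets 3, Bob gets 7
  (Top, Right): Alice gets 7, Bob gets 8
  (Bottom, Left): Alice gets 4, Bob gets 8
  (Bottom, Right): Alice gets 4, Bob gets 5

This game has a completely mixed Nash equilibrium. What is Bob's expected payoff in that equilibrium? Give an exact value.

29/4

First find p, the probability Alice plays Top, from Bob's indifference between Left and Right: 7p + 8(1−p) = 8p + 5(1−p), giving p = 3/4.
Since Bob is indifferent in equilibrium, Bob's expected payoff equals the payoff from either column against (3/4, 1/4). Using Left: 7(3/4) + 8(1/4) = 29/4.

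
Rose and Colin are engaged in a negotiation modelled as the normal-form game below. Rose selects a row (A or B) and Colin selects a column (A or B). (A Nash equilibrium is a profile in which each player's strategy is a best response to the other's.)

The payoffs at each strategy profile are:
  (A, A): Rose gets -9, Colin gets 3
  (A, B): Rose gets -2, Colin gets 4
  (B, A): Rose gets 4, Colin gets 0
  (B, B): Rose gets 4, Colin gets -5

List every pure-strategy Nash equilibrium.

(B, A)

(A, A): Rose prefers B (4 > -9); Colin prefers B (4 > 3) — not an equilibrium.
(A, B): Rose prefers B (4 > -2) — not an equilibrium.
(B, A): Rose gets 4 ≥ -9 from A, and Colin gets 0 ≥ -5 from B — Nash equilibrium.
(B, B): Colin prefers A (0 > -5) — not an equilibrium.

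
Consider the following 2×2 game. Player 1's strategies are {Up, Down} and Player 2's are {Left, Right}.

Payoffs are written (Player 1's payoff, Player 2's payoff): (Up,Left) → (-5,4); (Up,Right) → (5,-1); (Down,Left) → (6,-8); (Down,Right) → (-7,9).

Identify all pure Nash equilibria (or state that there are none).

none

(Up, Left): Player 1 prefers Down (6 > -5) — not an equilibrium.
(Up, Right): Player 2 prefers Left (4 > -1) — not an equilibrium.
(Down, Left): Player 2 prefers Right (9 > -8) — not an equilibrium.
(Down, Right): Player 1 prefers Up (5 > -7) — not an equilibrium.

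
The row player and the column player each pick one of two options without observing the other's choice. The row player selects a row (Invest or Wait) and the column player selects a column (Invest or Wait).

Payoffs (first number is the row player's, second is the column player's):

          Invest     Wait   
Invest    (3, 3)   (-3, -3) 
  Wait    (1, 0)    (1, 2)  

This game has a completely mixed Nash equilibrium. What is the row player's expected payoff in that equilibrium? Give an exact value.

First find y, the probability the column player plays Invest, from the row player's indifference between Invest and Wait: 3y − 3(1−y) = y + (1−y), giving y = 2/3.
Since the row player is indifferent in equilibrium, the row player's expected payoff equals the payoff from either row against (2/3, 1/3). Using Invest: 3(2/3) − 3(1/3) = 1.

1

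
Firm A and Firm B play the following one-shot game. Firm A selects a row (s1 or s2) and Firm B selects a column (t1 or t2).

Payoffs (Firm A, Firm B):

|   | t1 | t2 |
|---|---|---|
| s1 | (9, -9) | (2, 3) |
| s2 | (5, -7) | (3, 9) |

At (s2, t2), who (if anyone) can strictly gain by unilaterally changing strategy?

Firm A at (s2, t2) earns 3; deviating to s1 yields 2 — not better.
Firm B earns 9; deviating to t1 yields -7 — not better.
Neither player can strictly improve; the profile is a Nash equilibrium.

Neither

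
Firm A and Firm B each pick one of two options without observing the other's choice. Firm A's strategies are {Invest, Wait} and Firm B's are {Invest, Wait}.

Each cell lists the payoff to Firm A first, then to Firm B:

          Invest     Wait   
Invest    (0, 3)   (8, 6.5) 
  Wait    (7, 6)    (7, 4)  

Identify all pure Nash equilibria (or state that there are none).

(Invest, Invest): Firm A prefers Wait (7 > 0); Firm B prefers Wait (6.5 > 3) — not an equilibrium.
(Invest, Wait): Firm A gets 8 ≥ 7 from Wait, and Firm B gets 6.5 ≥ 3 from Invest — Nash equilibrium.
(Wait, Invest): Firm A gets 7 ≥ 0 from Invest, and Firm B gets 6 ≥ 4 from Wait — Nash equilibrium.
(Wait, Wait): Firm A prefers Invest (8 > 7); Firm B prefers Invest (6 > 4) — not an equilibrium.

(Invest, Wait) and (Wait, Invest)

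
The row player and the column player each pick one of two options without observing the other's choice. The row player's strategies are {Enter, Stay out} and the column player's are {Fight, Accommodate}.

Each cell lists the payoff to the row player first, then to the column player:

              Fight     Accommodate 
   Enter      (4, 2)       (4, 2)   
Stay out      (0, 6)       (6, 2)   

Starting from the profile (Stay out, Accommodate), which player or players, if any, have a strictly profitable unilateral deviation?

The row player at (Stay out, Accommodate) earns 6; deviating to Enter yields 4 — not better.
The column player earns 2; deviating to Fight yields 6 — a strict improvement.
Only the column player has a strictly profitable deviation.

The column player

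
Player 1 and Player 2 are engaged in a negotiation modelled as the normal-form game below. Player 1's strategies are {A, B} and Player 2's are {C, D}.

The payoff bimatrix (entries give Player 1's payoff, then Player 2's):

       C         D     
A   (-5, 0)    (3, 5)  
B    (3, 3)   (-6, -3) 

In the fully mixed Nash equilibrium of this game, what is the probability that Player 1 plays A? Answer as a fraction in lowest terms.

6/11

Let p be the probability that Player 1 plays A. In a completely mixed equilibrium, Player 2 must be indifferent between C and D.
Player 2's expected payoff from C is 3(1−p); from D it is 5p − 3(1−p).
Setting these equal: −3p + 3 = 8p − 3, so p = 6/11.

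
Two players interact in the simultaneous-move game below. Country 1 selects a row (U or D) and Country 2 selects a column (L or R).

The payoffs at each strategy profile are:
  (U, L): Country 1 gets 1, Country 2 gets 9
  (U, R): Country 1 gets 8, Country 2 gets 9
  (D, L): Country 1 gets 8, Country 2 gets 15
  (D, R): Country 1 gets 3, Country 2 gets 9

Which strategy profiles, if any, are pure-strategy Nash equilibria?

(U, L): Country 1 prefers D (8 > 1) — not an equilibrium.
(U, R): Country 1 gets 8 ≥ 3 from D, and Country 2 gets 9 ≥ 9 from L — Nash equilibrium.
(D, L): Country 1 gets 8 ≥ 1 from U, and Country 2 gets 15 ≥ 9 from R — Nash equilibrium.
(D, R): Country 1 prefers U (8 > 3); Country 2 prefers L (15 > 9) — not an equilibrium.

(U, R) and (D, L)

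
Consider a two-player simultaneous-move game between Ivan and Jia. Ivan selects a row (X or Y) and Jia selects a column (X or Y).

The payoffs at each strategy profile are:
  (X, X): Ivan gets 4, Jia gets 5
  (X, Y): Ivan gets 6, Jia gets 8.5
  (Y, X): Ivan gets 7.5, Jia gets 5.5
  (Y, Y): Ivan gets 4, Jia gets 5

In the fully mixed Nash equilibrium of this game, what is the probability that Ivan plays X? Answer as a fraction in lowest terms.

Let x be the probability that Ivan plays X. In a completely mixed equilibrium, Jia must be indifferent between X and Y.
Jia's expected payoff from X is 5x + 5.5(1−x); from Y it is 8.5x + 5(1−x).
Setting these equal: −0.5x + 5.5 = 3.5x + 5, so x = 1/8.

1/8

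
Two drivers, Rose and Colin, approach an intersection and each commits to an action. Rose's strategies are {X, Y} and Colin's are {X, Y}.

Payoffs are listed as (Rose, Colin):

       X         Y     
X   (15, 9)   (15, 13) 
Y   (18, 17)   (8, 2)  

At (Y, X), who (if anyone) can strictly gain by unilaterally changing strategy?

Rose at (Y, X) earns 18; deviating to X yields 15 — not better.
Colin earns 17; deviating to Y yields 2 — not better.
Neither player can strictly improve; the profile is a Nash equilibrium.

Neither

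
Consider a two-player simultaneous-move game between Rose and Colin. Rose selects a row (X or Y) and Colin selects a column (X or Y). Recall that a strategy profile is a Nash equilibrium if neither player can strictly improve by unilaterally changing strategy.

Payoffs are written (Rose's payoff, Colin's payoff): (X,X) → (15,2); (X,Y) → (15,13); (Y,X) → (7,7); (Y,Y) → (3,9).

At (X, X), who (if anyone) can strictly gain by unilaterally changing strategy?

Rose at (X, X) earns 15; deviating to Y yields 7 — not better.
Colin earns 2; deviating to Y yields 13 — a strict improvement.
Only Colin has a strictly profitable deviation.

Colin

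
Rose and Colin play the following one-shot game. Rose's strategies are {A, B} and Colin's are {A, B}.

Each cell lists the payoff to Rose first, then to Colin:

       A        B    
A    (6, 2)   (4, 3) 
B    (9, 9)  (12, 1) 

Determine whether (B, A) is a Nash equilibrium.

Yes

At (B, A), Rose earns 9; switching to A would give 6, so Rose has no profitable deviation.
Colin earns 9; switching to B would give 1, so Colin has no profitable deviation.
Neither player can gain by a unilateral deviation, so this profile is a Nash equilibrium.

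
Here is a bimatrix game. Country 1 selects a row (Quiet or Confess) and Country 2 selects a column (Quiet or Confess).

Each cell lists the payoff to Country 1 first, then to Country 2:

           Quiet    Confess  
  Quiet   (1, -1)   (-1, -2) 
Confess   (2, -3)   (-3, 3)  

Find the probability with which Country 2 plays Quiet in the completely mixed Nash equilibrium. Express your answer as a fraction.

2/3

Let c be the probability that Country 2 plays Quiet. In a completely mixed equilibrium, Country 1 must be indifferent between Quiet and Confess.
Country 1's expected payoff from Quiet is c − (1−c); from Confess it is 2c − 3(1−c).
Setting these equal: 2c − 1 = 5c − 3, so c = 2/3.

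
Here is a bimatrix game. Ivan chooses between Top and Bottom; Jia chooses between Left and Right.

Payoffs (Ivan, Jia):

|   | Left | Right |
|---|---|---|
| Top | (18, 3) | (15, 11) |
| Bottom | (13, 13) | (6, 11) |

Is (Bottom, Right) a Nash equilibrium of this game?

At (Bottom, Right), Ivan earns 6; switching to Top would give 15, so Ivan would deviate.
Jia earns 11; switching to Left would give 13, so Jia would deviate.
Since at least one player can profitably deviate, this is not a Nash equilibrium.

No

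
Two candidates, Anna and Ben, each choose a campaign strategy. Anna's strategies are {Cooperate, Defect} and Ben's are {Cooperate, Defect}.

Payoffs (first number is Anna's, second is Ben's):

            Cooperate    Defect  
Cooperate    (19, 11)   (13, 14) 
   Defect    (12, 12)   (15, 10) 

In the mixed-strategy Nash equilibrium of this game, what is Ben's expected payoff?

First find x, the probability Anna plays Cooperate, from Ben's indifference between Cooperate and Defect: 11x + 12(1−x) = 14x + 10(1−x), giving x = 2/5.
Since Ben is indifferent in equilibrium, Ben's expected payoff equals the payoff from either column against (2/5, 3/5). Using Cooperate: 11(2/5) + 12(3/5) = 58/5.

58/5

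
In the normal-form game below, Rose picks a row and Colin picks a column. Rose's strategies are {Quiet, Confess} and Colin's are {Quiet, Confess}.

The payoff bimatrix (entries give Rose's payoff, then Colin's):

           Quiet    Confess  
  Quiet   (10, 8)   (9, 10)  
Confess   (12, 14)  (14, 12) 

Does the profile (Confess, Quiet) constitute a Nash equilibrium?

Yes

At (Confess, Quiet), Rose earns 12; switching to Quiet would give 10, so Rose has no profitable deviation.
Colin earns 14; switching to Confess would give 12, so Colin has no profitable deviation.
Neither player can gain by a unilateral deviation, so this profile is a Nash equilibrium.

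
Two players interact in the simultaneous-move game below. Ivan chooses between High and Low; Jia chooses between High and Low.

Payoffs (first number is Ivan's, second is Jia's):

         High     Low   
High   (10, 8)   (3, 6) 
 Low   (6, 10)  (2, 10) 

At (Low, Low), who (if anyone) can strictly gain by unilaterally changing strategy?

Ivan

Ivan at (Low, Low) earns 2; deviating to High yields 3 — a strict improvement.
Jia earns 10; deviating to High yields 10 — not better.
Only Ivan has a strictly profitable deviation.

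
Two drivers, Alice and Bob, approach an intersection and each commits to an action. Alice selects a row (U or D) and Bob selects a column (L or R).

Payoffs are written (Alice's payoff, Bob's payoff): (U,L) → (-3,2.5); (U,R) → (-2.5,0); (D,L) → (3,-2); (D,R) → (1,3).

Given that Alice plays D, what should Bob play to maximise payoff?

Against D, Bob earns -2 from L and 3 from R.
So R is the best response.

R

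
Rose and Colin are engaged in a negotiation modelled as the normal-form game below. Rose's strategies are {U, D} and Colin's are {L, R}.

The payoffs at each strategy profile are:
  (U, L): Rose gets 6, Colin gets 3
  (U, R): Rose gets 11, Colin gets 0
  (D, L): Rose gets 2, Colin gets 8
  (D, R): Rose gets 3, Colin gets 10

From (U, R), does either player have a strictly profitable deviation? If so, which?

Colin

Rose at (U, R) earns 11; deviating to D yields 3 — not better.
Colin earns 0; deviating to L yields 3 — a strict improvement.
Only Colin has a strictly profitable deviation.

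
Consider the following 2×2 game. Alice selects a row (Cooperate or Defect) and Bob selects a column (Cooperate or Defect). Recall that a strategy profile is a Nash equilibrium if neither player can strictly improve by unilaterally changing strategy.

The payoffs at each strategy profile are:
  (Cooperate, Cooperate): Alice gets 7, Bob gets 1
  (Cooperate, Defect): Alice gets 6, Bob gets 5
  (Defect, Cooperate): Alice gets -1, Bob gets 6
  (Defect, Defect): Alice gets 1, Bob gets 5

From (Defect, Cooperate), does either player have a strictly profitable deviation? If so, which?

Alice at (Defect, Cooperate) earns -1; deviating to Cooperate yields 7 — a strict improvement.
Bob earns 6; deviating to Defect yields 5 — not better.
Only Alice has a strictly profitable deviation.

Alice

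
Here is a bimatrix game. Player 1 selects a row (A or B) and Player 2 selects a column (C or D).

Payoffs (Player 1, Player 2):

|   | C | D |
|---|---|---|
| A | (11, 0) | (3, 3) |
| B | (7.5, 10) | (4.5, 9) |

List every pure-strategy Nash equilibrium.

none

(A, C): Player 2 prefers D (3 > 0) — not an equilibrium.
(A, D): Player 1 prefers B (4.5 > 3) — not an equilibrium.
(B, C): Player 1 prefers A (11 > 7.5) — not an equilibrium.
(B, D): Player 2 prefers C (10 > 9) — not an equilibrium.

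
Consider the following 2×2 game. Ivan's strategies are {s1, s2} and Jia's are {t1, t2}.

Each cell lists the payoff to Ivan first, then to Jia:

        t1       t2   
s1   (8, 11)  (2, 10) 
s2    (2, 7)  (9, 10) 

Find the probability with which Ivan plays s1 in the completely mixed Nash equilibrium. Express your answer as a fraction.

Let r be the probability that Ivan plays s1. In a completely mixed equilibrium, Jia must be indifferent between t1 and t2.
Jia's expected payoff from t1 is 11r + 7(1−r); from t2 it is 10r + 10(1−r).
Setting these equal: 4r + 7 = 10, so r = 3/4.

3/4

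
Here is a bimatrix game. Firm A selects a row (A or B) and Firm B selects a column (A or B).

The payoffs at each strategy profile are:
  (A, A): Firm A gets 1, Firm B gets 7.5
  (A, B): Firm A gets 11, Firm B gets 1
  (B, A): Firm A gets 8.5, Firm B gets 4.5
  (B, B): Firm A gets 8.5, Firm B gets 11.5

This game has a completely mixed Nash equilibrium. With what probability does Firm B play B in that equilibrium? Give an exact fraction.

Let q be the probability that Firm B plays A. In a completely mixed equilibrium, Firm A must be indifferent between A and B.
Firm A's expected payoff from A is q + 11(1−q); from B it is 8.5q + 8.5(1−q).
Setting these equal: −10q + 11 = 8.5, so q = 1/4.
Therefore Firm B plays B with probability 1 − 1/4 = 3/4.

3/4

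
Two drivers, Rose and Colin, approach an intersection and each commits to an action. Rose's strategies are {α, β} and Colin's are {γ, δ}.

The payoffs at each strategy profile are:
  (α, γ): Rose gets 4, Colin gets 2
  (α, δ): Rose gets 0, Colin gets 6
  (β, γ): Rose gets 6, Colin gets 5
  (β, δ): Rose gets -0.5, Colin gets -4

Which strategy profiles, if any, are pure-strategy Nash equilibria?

(α, δ) and (β, γ)

(α, γ): Rose prefers β (6 > 4); Colin prefers δ (6 > 2) — not an equilibrium.
(α, δ): Rose gets 0 ≥ -0.5 from β, and Colin gets 6 ≥ 2 from γ — Nash equilibrium.
(β, γ): Rose gets 6 ≥ 4 from α, and Colin gets 5 ≥ -4 from δ — Nash equilibrium.
(β, δ): Rose prefers α (0 > -0.5); Colin prefers γ (5 > -4) — not an equilibrium.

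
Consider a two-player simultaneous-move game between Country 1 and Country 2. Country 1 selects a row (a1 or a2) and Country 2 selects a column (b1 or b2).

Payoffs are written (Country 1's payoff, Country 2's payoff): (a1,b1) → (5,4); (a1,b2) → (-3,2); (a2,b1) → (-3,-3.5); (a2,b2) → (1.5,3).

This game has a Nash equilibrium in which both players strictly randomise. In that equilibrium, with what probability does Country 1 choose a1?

Let r be the probability that Country 1 plays a1. In a completely mixed equilibrium, Country 2 must be indifferent between b1 and b2.
Country 2's expected payoff from b1 is 4r − 3.5(1−r); from b2 it is 2r + 3(1−r).
Setting these equal: 7.5r − 3.5 = −r + 3, so r = 13/17.

13/17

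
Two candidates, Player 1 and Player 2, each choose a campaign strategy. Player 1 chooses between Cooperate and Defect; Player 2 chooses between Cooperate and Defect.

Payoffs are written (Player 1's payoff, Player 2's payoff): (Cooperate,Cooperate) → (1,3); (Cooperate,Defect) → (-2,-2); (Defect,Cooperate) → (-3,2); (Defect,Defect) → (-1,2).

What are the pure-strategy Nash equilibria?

(Cooperate, Cooperate) and (Defect, Defect)

(Cooperate, Cooperate): Player 1 gets 1 ≥ -3 from Defect, and Player 2 gets 3 ≥ -2 from Defect — Nash equilibrium.
(Cooperate, Defect): Player 1 prefers Defect (-1 > -2); Player 2 prefers Cooperate (3 > -2) — not an equilibrium.
(Defect, Cooperate): Player 1 prefers Cooperate (1 > -3) — not an equilibrium.
(Defect, Defect): Player 1 gets -1 ≥ -2 from Cooperate, and Player 2 gets 2 ≥ 2 from Cooperate — Nash equilibrium.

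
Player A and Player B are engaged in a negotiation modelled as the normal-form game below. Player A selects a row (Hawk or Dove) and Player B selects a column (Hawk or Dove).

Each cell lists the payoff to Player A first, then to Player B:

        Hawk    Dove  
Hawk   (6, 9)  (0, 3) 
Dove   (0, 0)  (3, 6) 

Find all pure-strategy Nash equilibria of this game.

(Hawk, Hawk) and (Dove, Dove)

(Hawk, Hawk): Player A gets 6 ≥ 0 from Dove, and Player B gets 9 ≥ 3 from Dove — Nash equilibrium.
(Hawk, Dove): Player A prefers Dove (3 > 0); Player B prefers Hawk (9 > 3) — not an equilibrium.
(Dove, Hawk): Player A prefers Hawk (6 > 0); Player B prefers Dove (6 > 0) — not an equilibrium.
(Dove, Dove): Player A gets 3 ≥ 0 from Hawk, and Player B gets 6 ≥ 0 from Hawk — Nash equilibrium.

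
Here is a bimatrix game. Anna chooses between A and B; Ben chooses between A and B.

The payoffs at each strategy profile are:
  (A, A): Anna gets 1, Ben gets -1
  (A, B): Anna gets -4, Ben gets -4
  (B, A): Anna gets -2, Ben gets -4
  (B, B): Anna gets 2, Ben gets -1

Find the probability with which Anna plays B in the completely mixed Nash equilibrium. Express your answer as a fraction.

1/2

Let x be the probability that Anna plays A. In a completely mixed equilibrium, Ben must be indifferent between A and B.
Ben's expected payoff from A is −x − 4(1−x); from B it is −4x − (1−x).
Setting these equal: 3x − 4 = −3x − 1, so x = 1/2.
Therefore Anna plays B with probability 1 − 1/2 = 1/2.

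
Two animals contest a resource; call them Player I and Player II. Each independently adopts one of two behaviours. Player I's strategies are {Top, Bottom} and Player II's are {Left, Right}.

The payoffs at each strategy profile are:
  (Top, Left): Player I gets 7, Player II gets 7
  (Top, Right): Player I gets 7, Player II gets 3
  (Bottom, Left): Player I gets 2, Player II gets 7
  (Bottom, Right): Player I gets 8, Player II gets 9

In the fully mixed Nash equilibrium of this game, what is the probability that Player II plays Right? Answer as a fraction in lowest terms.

5/6

Let c be the probability that Player II plays Left. In a completely mixed equilibrium, Player I must be indifferent between Top and Bottom.
Player I's expected payoff from Top is 7c + 7(1−c); from Bottom it is 2c + 8(1−c).
Setting these equal: 7 = −6c + 8, so c = 1/6.
Therefore Player II plays Right with probability 1 − 1/6 = 5/6.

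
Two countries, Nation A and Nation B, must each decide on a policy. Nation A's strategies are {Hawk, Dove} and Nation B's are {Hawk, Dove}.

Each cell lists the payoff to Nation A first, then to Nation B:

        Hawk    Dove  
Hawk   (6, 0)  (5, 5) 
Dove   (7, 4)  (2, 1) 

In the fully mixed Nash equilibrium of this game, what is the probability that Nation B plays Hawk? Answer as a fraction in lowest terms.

Let q be the probability that Nation B plays Hawk. In a completely mixed equilibrium, Nation A must be indifferent between Hawk and Dove.
Nation A's expected payoff from Hawk is 6q + 5(1−q); from Dove it is 7q + 2(1−q).
Setting these equal: q + 5 = 5q + 2, so q = 3/4.

3/4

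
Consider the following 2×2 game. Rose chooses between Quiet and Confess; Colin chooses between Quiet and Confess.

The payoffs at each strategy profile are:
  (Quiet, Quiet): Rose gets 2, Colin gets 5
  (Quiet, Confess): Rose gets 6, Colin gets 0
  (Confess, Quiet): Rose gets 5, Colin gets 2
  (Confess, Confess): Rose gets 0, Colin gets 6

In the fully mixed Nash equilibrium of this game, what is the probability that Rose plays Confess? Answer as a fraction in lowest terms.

5/9

Let x be the probability that Rose plays Quiet. In a completely mixed equilibrium, Colin must be indifferent between Quiet and Confess.
Colin's expected payoff from Quiet is 5x + 2(1−x); from Confess it is 6(1−x).
Setting these equal: 3x + 2 = −6x + 6, so x = 4/9.
Therefore Rose plays Confess with probability 1 − 4/9 = 5/9.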